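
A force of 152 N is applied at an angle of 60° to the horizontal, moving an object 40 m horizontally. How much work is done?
W = Fd cosθ = 152×40×cos(60°) = 3040.0 J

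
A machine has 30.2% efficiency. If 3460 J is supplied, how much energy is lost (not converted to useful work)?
W_out = η × W_in = 0.302×3460 = 1044.9 J
W_lost = W_in − W_out = 3460 − 1044.9 = 2415.1 J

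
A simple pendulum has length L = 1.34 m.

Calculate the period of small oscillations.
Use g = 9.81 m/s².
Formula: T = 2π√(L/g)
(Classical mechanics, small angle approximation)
T = 2π√(L/g) = 2π√(1.34/9.81) = 2.322 s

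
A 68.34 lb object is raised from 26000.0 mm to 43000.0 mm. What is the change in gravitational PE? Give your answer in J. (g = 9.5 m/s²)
ΔPE = mg(h₂ − h₁) = 31 kg × 9.5 m/s² × (43 − 26) m = 5006 J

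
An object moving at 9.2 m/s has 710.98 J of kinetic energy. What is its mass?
KE = ½mv² → m = 2KE/v² = 2×710.98/9.2² = 16.8 kg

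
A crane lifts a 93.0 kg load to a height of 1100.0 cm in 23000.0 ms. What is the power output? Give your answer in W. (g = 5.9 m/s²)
W = mgh = 93×5.9×11 = 6036 J
P = W/t = 6036/23 = 262.4 W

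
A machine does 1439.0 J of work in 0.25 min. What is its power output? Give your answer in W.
P = W/t = 1439 J / 15 s = 95.93 W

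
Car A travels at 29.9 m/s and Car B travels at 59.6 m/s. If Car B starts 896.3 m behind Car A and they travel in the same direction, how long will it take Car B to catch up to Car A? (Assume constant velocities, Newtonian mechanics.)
Relative speed: v_rel = 59.6 - 29.9 = 29.7 m/s
Time to catch: t = d₀/v_rel = 896.3/29.7 = 30.18 s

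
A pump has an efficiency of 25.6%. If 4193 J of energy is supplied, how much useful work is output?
W_out = η × W_in = 0.256 × 4193 = 1073.4 J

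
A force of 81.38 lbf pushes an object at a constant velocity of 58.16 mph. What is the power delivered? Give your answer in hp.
P = Fv = 362 N × 26 m/s = 9412 W = 12.62 hp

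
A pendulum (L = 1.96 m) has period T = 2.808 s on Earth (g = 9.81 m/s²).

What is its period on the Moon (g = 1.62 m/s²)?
T = 2π√(L/g), so T_moon/T_earth = √(g_earth/g_moon)
T_moon = 2π√(1.96/1.62) = 6.911 s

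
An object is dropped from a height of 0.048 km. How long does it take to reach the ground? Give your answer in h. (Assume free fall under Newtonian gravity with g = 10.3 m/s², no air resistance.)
t = √(2h/g) (with unit conversion) = 0.000848 h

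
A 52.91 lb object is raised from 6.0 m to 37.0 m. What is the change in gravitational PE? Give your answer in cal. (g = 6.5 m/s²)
ΔPE = mg(h₂ − h₁) = 24 kg × 6.5 m/s² × (37 − 6) m = 4836 J = 1156.0 cal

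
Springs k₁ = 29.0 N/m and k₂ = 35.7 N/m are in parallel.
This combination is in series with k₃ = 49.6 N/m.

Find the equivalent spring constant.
k₁₂ = k₁ + k₂ = 64.7 N/m (parallel)
1/k_eq = 1/k₁₂ + 1/k₃ → k_eq = 28.08 N/m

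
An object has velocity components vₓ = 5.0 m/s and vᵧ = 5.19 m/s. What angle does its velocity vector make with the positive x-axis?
θ = arctan(vᵧ/vₓ) = arctan(5.19/5.0) = 46.07°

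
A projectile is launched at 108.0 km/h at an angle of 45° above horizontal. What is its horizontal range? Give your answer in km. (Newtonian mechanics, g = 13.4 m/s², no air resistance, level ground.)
R = v₀² sin(2θ) / g (with unit conversion) = 0.06716 km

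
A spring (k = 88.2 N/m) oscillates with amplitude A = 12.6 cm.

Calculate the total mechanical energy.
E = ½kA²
E = ½kA² = ½×88.2×(0.126)² = 0.7001 J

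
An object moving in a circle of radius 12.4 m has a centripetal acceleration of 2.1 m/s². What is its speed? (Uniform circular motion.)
v = √(a_c × r) = √(2.1 × 12.4) = 5.1 m/s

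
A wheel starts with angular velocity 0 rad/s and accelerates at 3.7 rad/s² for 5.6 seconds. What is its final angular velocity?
ω = ω₀ + αt = 0 + 3.7 × 5.6 = 20.72 rad/s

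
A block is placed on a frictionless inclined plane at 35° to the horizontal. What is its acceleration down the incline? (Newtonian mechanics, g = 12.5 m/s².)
a = g sin(θ) = 12.5 × sin(35°) = 12.5 × 0.5736 = 7.17 m/s²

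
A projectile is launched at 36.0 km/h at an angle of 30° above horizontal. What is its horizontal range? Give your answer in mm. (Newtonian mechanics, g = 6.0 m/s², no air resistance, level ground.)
R = v₀² sin(2θ) / g (with unit conversion) = 14430.0 mm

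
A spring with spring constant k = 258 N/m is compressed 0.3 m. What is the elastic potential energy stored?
PE = ½kx² = ½×258×0.3² = 11.61 J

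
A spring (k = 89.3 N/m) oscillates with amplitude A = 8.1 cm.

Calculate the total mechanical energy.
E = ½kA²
E = ½kA² = ½×89.3×(0.081)² = 0.2929 J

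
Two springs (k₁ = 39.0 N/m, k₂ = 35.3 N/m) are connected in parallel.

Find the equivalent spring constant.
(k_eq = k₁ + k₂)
k_eq = k₁ + k₂ = 39.0 + 35.3 = 74.3 N/m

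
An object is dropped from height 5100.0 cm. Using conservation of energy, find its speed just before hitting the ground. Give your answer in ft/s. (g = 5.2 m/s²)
mgh = ½mv² → v = √(2gh) = √(2×5.2×51) = 23.03 m/s = 75.56 ft/s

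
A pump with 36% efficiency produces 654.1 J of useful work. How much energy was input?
W_in = W_out/η = 654.1/0.36 = 1816.9 J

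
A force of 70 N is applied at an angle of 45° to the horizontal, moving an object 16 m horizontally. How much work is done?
W = Fd cosθ = 70×16×cos(45°) = 791.96 J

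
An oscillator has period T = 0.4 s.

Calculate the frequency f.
f = 1/T = 1/0.4 = 2.5 Hz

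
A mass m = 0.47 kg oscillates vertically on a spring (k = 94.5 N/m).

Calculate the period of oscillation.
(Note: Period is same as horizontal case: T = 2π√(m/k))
T = 2π√(m/k) = 2π√(0.47/94.5) = 0.4431 s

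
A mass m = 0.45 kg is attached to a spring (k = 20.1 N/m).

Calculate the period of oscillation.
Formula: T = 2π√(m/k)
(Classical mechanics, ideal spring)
T = 2π√(m/k) = 2π√(0.45/20.1) = 0.9401 s; f = 1/T = 1.064 Hz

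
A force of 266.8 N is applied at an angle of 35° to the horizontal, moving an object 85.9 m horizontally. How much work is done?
W = Fd cosθ = 266.8×85.9×cos(35°) = 18773.0 J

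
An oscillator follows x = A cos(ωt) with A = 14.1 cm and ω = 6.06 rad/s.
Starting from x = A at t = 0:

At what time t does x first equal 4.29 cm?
cos(ωt) = x/A = 4.29/14.1 = 0.3043
ωt = arccos(0.3043) = 1.262 rad
t = 1.262/6.06 = 0.2082 s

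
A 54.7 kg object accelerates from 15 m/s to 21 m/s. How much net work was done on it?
W_net = ΔKE = ½m(v₂² − v₁²) = ½×54.7×(21² − 15²) = 5907.6 J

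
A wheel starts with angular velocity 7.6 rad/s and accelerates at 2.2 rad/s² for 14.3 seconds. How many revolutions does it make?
θ = ω₀t + ½αt² = 7.6×14.3 + ½×2.2×14.3² = 333.62 rad
Revolutions = θ/(2π) = 333.62/(2π) = 53.1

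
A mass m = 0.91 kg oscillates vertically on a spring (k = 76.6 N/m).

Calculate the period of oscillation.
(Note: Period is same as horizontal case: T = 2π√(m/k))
T = 2π√(m/k) = 2π√(0.91/76.6) = 0.6848 s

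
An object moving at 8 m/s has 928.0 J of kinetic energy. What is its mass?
KE = ½mv² → m = 2KE/v² = 2×928.0/8² = 29.0 kg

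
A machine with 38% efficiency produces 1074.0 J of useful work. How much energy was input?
W_in = W_out/η = 1074.0/0.38 = 2826.3 J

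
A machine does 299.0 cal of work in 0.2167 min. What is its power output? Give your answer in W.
P = W/t = 1251 J / 13 s = 96.22 W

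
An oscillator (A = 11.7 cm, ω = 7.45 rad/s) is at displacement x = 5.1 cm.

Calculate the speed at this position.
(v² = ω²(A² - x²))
v = ω√(A² − x²) = 7.45×√(0.117² − 0.051²) = 0.7845 m/s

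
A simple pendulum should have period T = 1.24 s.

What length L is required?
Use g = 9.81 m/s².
T = 2π√(L/g) → L = g(T/2π)² = 9.81×(1.24/2π)² = 0.3821 m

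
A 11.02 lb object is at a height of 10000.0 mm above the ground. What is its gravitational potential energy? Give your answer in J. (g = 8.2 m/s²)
PE = mgh = 4.999 kg × 8.2 m/s² × 10 m = 409.9 J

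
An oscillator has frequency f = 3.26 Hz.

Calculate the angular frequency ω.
ω = 2πf = 2π×3.26 = 20.48 rad/s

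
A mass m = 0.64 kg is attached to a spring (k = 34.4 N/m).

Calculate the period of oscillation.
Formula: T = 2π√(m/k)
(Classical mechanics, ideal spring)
T = 2π√(m/k) = 2π√(0.64/34.4) = 0.857 s; f = 1/T = 1.167 Hz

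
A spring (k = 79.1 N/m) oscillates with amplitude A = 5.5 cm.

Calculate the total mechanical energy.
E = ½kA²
E = ½kA² = ½×79.1×(0.055)² = 0.1196 J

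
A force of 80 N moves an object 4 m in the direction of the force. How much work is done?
W = Fd = 80×4 = 320.0 J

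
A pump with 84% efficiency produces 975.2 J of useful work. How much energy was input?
W_in = W_out/η = 975.2/0.84 = 1161.0 J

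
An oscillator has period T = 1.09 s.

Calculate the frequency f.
f = 1/T = 1/1.09 = 0.9174 Hz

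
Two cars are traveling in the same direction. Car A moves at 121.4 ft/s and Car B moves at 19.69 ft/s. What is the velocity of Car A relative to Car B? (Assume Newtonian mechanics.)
v_rel = v_A - v_B = 121.4 - 19.69 = 101.7 ft/s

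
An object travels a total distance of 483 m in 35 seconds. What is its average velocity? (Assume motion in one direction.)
v_avg = Δd / Δt = 483 / 35 = 13.8 m/s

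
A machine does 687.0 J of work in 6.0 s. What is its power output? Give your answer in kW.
P = W/t = 687 J / 6 s = 114.5 W = 0.1145 kW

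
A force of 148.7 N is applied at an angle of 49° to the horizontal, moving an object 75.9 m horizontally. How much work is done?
W = Fd cosθ = 148.7×75.9×cos(49°) = 7404.5 J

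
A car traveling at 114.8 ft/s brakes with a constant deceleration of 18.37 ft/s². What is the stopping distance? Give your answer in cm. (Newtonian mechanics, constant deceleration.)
d = v₀² / (2a) (with unit conversion) = 10930.0 cm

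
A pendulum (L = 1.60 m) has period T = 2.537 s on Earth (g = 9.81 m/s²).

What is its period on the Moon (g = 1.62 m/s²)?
T = 2π√(L/g), so T_moon/T_earth = √(g_earth/g_moon)
T_moon = 2π√(1.6/1.62) = 6.244 s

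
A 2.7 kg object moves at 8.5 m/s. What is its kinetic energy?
KE = ½mv² = ½×2.7×8.5² = 97.5375 J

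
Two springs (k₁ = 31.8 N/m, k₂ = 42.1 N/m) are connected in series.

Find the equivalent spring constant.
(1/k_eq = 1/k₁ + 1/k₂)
1/k_eq = 1/31.8 + 1/42.1 = 0.0552; k_eq = 18.12 N/m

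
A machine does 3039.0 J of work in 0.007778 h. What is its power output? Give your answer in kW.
P = W/t = 3039 J / 28 s = 108.5 W = 0.1085 kW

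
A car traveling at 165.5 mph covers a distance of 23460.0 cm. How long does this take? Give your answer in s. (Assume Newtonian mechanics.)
t = d/v (with unit conversion) = 3.171 s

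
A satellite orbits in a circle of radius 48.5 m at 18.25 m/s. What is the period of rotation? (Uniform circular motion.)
T = 2πr/v = 2π×48.5/18.25 = 16.7 s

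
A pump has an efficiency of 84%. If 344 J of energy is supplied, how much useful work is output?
W_out = η × W_in = 0.84 × 344 = 288.96 J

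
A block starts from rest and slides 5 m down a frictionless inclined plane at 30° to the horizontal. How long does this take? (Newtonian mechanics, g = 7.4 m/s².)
a = g sin(θ) = 7.4 × sin(30°) = 3.7 m/s²
t = √(2d/a) = √(2 × 5 / 3.7) = 1.64 s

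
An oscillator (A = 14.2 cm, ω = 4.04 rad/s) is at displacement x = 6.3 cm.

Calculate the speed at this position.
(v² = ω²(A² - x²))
v = ω√(A² − x²) = 4.04×√(0.142² − 0.063²) = 0.5141 m/s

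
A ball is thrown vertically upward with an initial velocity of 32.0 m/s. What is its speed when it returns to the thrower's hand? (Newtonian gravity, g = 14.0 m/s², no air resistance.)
By conservation of energy, the ball returns at the same speed = 32.0 m/s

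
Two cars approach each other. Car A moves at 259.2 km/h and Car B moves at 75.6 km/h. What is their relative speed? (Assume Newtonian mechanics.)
v_rel = v_A + v_B = 259.2 + 75.6 = 334.8 km/h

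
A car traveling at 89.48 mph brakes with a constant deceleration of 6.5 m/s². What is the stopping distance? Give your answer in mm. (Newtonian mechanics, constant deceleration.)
d = v₀² / (2a) (with unit conversion) = 123100.0 mm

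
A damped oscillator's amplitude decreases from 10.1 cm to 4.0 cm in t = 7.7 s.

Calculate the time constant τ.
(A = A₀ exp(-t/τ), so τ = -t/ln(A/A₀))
A/A₀ = 4.0/10.1 = 0.396; ln(A/A₀) = -0.9262
τ = −t/ln(A/A₀) = −7.7/-0.9262 = 8.313 s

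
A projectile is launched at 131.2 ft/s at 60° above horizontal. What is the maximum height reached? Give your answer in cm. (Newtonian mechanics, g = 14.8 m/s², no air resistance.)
H = v₀²sin²(θ)/(2g) (with unit conversion) = 4052.0 cm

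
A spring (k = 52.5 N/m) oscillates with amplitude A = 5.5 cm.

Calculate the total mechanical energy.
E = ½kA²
E = ½kA² = ½×52.5×(0.055)² = 0.07941 J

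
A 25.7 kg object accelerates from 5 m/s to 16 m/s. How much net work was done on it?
W_net = ΔKE = ½m(v₂² − v₁²) = ½×25.7×(16² − 5²) = 2968.35 J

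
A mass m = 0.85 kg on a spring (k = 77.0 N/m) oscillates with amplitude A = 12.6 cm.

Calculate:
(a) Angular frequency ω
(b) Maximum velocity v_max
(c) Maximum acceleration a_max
ω = √(k/m) = √(77.0/0.85) = 9.518 rad/s
v_max = ωA = 9.518×0.126 = 1.199 m/s
a_max = ω²A = 9.518²×0.126 = 11.41 m/s²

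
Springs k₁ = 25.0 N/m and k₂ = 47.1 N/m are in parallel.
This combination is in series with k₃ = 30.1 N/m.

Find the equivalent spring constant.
k₁₂ = k₁ + k₂ = 72.1 N/m (parallel)
1/k_eq = 1/k₁₂ + 1/k₃ → k_eq = 21.23 N/m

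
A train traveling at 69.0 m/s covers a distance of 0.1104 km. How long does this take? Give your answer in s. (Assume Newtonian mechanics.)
t = d/v (with unit conversion) = 1.6 s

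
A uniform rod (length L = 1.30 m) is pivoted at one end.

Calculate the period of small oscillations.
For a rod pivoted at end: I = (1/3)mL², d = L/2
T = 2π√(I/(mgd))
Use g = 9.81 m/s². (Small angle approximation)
I/m = (1/3)L² = 0.5633 m²; d = L/2 = 0.65 m
T = 2π√(I/(mgd)) = 2π√(0.5633/(9.81×0.65)) = 1.868 s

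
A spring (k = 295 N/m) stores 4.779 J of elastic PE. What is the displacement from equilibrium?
PE = ½kx² → x = √(2PE/k) = √(2×4.779/295) = 0.18 m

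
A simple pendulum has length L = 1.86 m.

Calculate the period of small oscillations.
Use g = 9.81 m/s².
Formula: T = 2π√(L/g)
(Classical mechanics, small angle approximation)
T = 2π√(L/g) = 2π√(1.86/9.81) = 2.736 s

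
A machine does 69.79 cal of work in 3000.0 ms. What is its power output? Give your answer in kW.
P = W/t = 292 J / 3 s = 97.33 W = 0.09733 kW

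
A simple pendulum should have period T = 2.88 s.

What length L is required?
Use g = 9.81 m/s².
T = 2π√(L/g) → L = g(T/2π)² = 9.81×(2.88/2π)² = 2.061 m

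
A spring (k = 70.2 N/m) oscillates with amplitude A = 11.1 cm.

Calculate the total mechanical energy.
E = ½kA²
E = ½kA² = ½×70.2×(0.111)² = 0.4325 J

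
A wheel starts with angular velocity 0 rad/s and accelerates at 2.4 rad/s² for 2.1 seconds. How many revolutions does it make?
θ = ω₀t + ½αt² = 0×2.1 + ½×2.4×2.1² = 5.29 rad
Revolutions = θ/(2π) = 5.29/(2π) = 0.84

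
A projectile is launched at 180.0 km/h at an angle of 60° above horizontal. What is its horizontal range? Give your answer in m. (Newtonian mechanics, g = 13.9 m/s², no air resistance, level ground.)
R = v₀² sin(2θ) / g (with unit conversion) = 155.8 m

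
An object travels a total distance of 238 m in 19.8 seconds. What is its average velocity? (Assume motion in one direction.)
v_avg = Δd / Δt = 238 / 19.8 = 12.02 m/s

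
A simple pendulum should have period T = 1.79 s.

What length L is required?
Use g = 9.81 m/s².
T = 2π√(L/g) → L = g(T/2π)² = 9.81×(1.79/2π)² = 0.7962 m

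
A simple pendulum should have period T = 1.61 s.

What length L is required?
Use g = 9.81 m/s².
T = 2π√(L/g) → L = g(T/2π)² = 9.81×(1.61/2π)² = 0.6441 m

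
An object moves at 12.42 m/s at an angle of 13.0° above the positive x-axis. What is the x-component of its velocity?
vₓ = v cos(θ) = 12.42 × cos(13.0°) = 12.1 m/s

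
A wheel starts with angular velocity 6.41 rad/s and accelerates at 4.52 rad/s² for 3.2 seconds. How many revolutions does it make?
θ = ω₀t + ½αt² = 6.41×3.2 + ½×4.52×3.2² = 43.65 rad
Revolutions = θ/(2π) = 43.65/(2π) = 6.95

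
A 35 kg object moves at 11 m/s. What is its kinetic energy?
KE = ½mv² = ½×35×11² = 2117.5 J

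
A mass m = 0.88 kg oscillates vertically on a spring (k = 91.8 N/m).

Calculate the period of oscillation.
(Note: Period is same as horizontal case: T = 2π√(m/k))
T = 2π√(m/k) = 2π√(0.88/91.8) = 0.6152 s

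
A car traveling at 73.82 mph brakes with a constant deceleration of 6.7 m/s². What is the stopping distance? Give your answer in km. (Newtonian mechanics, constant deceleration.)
d = v₀² / (2a) (with unit conversion) = 0.08127 km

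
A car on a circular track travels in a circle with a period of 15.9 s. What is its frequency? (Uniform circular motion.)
f = 1/T = 1/15.9 = 0.0629 Hz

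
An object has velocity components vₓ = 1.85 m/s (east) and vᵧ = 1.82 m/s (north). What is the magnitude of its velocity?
|v| = √(vₓ² + vᵧ²) = √(1.85² + 1.82²) = √(6.7349) = 2.6 m/s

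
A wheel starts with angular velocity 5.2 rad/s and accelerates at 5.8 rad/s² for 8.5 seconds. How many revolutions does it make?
θ = ω₀t + ½αt² = 5.2×8.5 + ½×5.8×8.5² = 253.73 rad
Revolutions = θ/(2π) = 253.73/(2π) = 40.38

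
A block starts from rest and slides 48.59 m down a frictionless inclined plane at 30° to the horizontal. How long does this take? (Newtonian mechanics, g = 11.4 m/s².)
a = g sin(θ) = 11.4 × sin(30°) = 5.7 m/s²
t = √(2d/a) = √(2 × 48.59 / 5.7) = 4.13 s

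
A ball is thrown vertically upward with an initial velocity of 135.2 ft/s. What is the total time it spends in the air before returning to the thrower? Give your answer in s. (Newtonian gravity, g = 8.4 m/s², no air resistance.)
t_total = 2v₀/g (with unit conversion) = 9.812 s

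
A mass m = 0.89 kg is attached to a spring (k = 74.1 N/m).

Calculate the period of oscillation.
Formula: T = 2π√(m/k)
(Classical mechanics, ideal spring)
T = 2π√(m/k) = 2π√(0.89/74.1) = 0.6886 s; f = 1/T = 1.452 Hz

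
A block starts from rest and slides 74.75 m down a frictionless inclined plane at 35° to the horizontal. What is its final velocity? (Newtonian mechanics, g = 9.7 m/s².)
a = g sin(θ) = 9.7 × sin(35°) = 5.56 m/s²
v = √(2ad) = √(2 × 5.56 × 74.75) = 28.84 m/s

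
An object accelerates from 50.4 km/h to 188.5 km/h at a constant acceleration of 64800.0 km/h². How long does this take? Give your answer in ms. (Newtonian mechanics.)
t = (v - v₀)/a (with unit conversion) = 7672.0 ms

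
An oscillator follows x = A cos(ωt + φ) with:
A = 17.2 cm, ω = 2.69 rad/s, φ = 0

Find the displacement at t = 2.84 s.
x = A cos(ωt + φ) = 17.2×cos(2.69×2.84 + 0) = 3.659 cm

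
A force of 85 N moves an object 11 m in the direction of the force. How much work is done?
W = Fd = 85×11 = 935.0 J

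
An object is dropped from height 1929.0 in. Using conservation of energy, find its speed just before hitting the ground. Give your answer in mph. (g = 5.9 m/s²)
mgh = ½mv² → v = √(2gh) = √(2×5.9×49) = 24.04 m/s = 53.79 mph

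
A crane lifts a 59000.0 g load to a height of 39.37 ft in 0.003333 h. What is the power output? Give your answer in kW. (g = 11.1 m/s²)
W = mgh = 59×11.1×12 = 7859 J
P = W/t = 7859/12 = 655 W = 0.655 kW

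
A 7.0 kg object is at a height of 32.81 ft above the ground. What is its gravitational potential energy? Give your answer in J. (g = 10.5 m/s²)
PE = mgh = 7 kg × 10.5 m/s² × 10 m = 735 J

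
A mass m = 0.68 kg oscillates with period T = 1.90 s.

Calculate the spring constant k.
T = 2π√(m/k) → k = m(2π/T)² = 0.68×(2π/1.9)² = 7.436 N/m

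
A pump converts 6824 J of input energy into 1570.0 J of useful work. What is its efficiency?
η = W_out/W_in = 1570.0/6824 = 0.2301 = 23.01%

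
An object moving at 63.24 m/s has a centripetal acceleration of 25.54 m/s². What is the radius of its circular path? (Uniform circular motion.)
r = v²/a_c = 63.24²/25.54 = 156.59 m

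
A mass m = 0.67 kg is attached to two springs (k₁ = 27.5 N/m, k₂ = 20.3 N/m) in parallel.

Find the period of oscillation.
k_eq = k₁+k₂ = 47.8 N/m
T = 2π√(m/k_eq) = 2π√(0.67/47.8) = 0.7439 s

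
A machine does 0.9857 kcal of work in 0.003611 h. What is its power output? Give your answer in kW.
P = W/t = 4124 J / 13 s = 317.3 W = 0.3173 kW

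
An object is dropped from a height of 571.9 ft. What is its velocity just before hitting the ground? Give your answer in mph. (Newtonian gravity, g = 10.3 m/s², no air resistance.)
v = √(2gh) (with unit conversion) = 134.0 mph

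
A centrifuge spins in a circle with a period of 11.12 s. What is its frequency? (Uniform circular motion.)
f = 1/T = 1/11.12 = 0.0899 Hz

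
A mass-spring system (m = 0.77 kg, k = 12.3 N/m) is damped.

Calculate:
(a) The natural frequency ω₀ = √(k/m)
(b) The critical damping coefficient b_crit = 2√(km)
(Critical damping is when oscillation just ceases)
ω₀ = √(k/m) = √(12.3/0.77) = 3.997 rad/s
b_crit = 2√(km) = 2√(12.3×0.77) = 6.155 kg/s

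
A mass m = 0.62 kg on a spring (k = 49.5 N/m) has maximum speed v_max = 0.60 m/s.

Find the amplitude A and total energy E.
½mv²_max = ½kA² → A = v_max√(m/k) = 0.6×√(0.62/49.5) = 0.06715 m = 6.715 cm
E = ½mv²_max = ½×0.62×0.6² = 0.1116 J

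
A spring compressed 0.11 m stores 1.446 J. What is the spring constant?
PE = ½kx² → k = 2PE/x² = 2×1.446/0.11² = 239.0 N/m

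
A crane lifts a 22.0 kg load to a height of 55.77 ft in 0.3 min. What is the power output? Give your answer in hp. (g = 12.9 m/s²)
W = mgh = 22×12.9×17 = 4824 J
P = W/t = 4824/18 = 268 W = 0.3594 hp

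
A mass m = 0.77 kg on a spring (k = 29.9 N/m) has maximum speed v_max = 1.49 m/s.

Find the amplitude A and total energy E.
½mv²_max = ½kA² → A = v_max√(m/k) = 1.49×√(0.77/29.9) = 0.2391 m = 23.91 cm
E = ½mv²_max = ½×0.77×1.49² = 0.8547 J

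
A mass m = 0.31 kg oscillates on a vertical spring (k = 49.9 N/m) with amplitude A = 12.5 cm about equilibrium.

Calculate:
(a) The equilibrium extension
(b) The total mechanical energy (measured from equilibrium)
x_eq = mg/k = 0.31×9.81/49.9 = 0.06094 m = 6.094 cm
E = ½kA² = ½×49.9×(0.125)² = 0.3898 J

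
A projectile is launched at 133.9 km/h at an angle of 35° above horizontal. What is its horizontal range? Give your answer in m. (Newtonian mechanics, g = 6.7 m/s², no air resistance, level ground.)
R = v₀² sin(2θ) / g (with unit conversion) = 194.0 m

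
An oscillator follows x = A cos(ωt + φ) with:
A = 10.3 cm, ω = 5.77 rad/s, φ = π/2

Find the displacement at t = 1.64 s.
x = A cos(ωt + φ) = 10.3×cos(5.77×1.64 + π/2) = 0.3915 cm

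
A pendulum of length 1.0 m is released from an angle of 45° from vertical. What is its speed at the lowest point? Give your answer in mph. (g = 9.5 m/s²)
h = L(1 − cosθ) = 1.0×(1 − cos45°) = 0.2929 m
v = √(2gh) = √(2×9.5×0.2929) = 2.359 m/s = 5.277 mph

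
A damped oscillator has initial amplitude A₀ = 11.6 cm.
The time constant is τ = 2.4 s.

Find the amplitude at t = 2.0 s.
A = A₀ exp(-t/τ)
A = A₀ exp(−t/τ) = 11.6×exp(−2.0/2.4) = 5.041 cm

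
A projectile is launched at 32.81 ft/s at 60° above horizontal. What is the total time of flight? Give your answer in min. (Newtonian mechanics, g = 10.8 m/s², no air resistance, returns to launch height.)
T = 2v₀sin(θ)/g (with unit conversion) = 0.02673 min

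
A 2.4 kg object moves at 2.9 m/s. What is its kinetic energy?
KE = ½mv² = ½×2.4×2.9² = 10.092 J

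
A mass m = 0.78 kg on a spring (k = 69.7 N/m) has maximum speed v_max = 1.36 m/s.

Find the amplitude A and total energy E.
½mv²_max = ½kA² → A = v_max√(m/k) = 1.36×√(0.78/69.7) = 0.1439 m = 14.39 cm
E = ½mv²_max = ½×0.78×1.36² = 0.7213 J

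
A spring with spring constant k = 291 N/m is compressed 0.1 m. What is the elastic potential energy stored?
PE = ½kx² = ½×291×0.1² = 1.455 J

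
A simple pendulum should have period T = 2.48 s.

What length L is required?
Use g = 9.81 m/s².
T = 2π√(L/g) → L = g(T/2π)² = 9.81×(2.48/2π)² = 1.528 m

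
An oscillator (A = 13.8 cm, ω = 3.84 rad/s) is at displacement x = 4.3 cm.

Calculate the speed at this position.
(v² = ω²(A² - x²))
v = ω√(A² − x²) = 3.84×√(0.138² − 0.043²) = 0.5035 m/s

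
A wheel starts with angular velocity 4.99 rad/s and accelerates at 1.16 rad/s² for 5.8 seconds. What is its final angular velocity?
ω = ω₀ + αt = 4.99 + 1.16 × 5.8 = 11.72 rad/s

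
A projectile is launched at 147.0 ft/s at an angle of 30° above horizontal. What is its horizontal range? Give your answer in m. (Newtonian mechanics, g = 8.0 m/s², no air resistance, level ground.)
R = v₀² sin(2θ) / g (with unit conversion) = 217.3 m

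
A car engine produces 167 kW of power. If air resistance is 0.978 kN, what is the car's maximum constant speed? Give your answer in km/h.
P = Fv → v = P/F = 167000 W / 978 N = 170.8 m/s = 614.7 km/h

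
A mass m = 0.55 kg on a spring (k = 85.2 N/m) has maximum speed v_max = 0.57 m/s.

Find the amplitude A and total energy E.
½mv²_max = ½kA² → A = v_max√(m/k) = 0.57×√(0.55/85.2) = 0.0458 m = 4.58 cm
E = ½mv²_max = ½×0.55×0.57² = 0.08935 J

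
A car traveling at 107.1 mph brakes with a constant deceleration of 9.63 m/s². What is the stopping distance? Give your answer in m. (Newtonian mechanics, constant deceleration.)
d = v₀² / (2a) (with unit conversion) = 119.0 m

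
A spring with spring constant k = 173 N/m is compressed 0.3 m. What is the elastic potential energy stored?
PE = ½kx² = ½×173×0.3² = 7.785 J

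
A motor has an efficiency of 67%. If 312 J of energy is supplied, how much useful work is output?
W_out = η × W_in = 0.67 × 312 = 209.04 J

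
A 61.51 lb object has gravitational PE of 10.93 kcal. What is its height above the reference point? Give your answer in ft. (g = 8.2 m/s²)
PE = mgh → h = PE/(mg) = 4.573e+04 J / (27.9 kg × 8.2 m/s²) = 199.9 m = 655.8 ft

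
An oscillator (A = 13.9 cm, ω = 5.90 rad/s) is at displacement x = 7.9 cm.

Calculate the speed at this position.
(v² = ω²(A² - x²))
v = ω√(A² − x²) = 5.9×√(0.139² − 0.079²) = 0.6748 m/s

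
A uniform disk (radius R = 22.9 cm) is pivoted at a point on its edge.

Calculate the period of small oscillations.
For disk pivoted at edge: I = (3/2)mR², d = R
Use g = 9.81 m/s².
I/m = (3/2)R² = 0.07866 m²; d = R = 0.229 m
T = 2π√((3/2)R²/(gR)) = 2π√(3R/(2g)) = 1.176 s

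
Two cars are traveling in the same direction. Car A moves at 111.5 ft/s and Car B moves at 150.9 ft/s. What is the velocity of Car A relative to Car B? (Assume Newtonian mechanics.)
v_rel = v_A - v_B = 111.5 - 150.9 = -39.4 ft/s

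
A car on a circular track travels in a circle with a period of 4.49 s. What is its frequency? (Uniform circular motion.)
f = 1/T = 1/4.49 = 0.2227 Hz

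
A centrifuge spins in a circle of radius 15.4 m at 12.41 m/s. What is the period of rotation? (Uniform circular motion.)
T = 2πr/v = 2π×15.4/12.41 = 7.8 s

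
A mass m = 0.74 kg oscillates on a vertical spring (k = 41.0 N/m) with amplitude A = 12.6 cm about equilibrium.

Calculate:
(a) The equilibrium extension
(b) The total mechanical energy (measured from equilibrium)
x_eq = mg/k = 0.74×9.81/41.0 = 0.1771 m = 17.71 cm
E = ½kA² = ½×41.0×(0.126)² = 0.3255 J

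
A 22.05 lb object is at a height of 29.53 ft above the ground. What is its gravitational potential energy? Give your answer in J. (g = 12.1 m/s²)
PE = mgh = 10 kg × 12.1 m/s² × 9.001 m = 1089 J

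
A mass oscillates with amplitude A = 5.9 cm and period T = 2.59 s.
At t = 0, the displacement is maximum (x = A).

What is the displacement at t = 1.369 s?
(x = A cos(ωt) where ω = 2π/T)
ω = 2π/T = 2π/2.59 = 2.426 rad/s
x = A cos(ωt) = 5.9×cos(2.426×1.369) = -5.805 cm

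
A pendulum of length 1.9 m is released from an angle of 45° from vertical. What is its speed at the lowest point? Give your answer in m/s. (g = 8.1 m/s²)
h = L(1 − cosθ) = 1.9×(1 − cos45°) = 0.5565 m
v = √(2gh) = √(2×8.1×0.5565) = 3.003 m/s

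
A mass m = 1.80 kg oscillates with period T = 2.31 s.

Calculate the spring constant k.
T = 2π√(m/k) → k = m(2π/T)² = 1.8×(2π/2.31)² = 13.32 N/m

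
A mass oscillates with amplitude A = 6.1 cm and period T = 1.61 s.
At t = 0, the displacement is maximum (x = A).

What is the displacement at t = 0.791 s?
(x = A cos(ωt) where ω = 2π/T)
ω = 2π/T = 2π/1.61 = 3.903 rad/s
x = A cos(ωt) = 6.1×cos(3.903×0.791) = -6.091 cm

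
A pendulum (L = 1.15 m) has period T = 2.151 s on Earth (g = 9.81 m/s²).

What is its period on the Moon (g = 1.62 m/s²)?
T = 2π√(L/g), so T_moon/T_earth = √(g_earth/g_moon)
T_moon = 2π√(1.15/1.62) = 5.294 s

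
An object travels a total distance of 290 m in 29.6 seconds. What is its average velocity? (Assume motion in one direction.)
v_avg = Δd / Δt = 290 / 29.6 = 9.8 m/s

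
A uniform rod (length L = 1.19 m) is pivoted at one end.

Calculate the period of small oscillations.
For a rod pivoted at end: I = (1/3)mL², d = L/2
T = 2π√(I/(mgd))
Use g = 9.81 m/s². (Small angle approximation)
I/m = (1/3)L² = 0.472 m²; d = L/2 = 0.595 m
T = 2π√(I/(mgd)) = 2π√(0.472/(9.81×0.595)) = 1.787 s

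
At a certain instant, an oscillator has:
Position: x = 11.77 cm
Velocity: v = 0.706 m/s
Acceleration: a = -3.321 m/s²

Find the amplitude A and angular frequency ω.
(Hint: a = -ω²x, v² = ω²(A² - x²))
a = −ω²x → ω = √(|a|/x) = √(3.321/0.1177) = 5.312 rad/s
v² = ω²(A² − x²) → A = √(x² + v²/ω²) = √(0.1177² + 0.706²/5.312²) = 0.1775 m = 17.75 cm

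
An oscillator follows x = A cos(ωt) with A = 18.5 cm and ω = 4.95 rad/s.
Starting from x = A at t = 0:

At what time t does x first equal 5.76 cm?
cos(ωt) = x/A = 5.76/18.5 = 0.3114
ωt = arccos(0.3114) = 1.254 rad
t = 1.254/4.95 = 0.2534 s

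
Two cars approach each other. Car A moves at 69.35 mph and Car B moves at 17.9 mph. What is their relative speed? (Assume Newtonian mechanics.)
v_rel = v_A + v_B = 69.35 + 17.9 = 87.25 mph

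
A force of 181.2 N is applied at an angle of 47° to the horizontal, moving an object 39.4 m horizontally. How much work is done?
W = Fd cosθ = 181.2×39.4×cos(47°) = 4869.0 J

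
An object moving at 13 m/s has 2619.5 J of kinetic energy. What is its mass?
KE = ½mv² → m = 2KE/v² = 2×2619.5/13² = 31.0 kg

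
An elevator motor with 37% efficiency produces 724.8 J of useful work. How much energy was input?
W_in = W_out/η = 724.8/0.37 = 1958.9 J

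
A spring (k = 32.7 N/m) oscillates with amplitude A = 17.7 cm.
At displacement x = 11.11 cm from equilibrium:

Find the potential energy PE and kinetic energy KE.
E_total = ½kA² = ½×32.7×(0.177)² = 0.5122 J
PE = ½kx² = ½×32.7×(0.1111)² = 0.2018 J
KE = E_total − PE = 0.3104 J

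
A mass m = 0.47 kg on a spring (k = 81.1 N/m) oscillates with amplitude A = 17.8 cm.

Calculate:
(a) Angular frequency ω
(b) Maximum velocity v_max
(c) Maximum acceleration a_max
ω = √(k/m) = √(81.1/0.47) = 13.14 rad/s
v_max = ωA = 13.14×0.178 = 2.338 m/s
a_max = ω²A = 13.14²×0.178 = 30.71 m/s²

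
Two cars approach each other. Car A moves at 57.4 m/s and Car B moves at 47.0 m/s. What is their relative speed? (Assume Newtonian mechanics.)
v_rel = v_A + v_B = 57.4 + 47.0 = 104.4 m/s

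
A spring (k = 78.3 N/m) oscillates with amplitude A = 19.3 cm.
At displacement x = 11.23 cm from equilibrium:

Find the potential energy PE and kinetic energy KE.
E_total = ½kA² = ½×78.3×(0.193)² = 1.458 J
PE = ½kx² = ½×78.3×(0.1123)² = 0.4937 J
KE = E_total − PE = 0.9646 J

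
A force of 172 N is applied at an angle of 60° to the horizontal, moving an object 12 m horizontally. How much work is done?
W = Fd cosθ = 172×12×cos(60°) = 1032.0 J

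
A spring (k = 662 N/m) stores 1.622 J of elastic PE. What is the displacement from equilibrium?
PE = ½kx² → x = √(2PE/k) = √(2×1.622/662) = 0.07 m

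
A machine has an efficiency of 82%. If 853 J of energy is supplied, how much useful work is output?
W_out = η × W_in = 0.82 × 853 = 699.46 J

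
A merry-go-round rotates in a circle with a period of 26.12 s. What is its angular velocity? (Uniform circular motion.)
ω = 2π/T = 2π/26.12 = 0.2406 rad/s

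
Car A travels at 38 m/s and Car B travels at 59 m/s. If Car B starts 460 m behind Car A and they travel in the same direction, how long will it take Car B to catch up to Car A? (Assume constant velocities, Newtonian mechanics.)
Relative speed: v_rel = 59 - 38 = 21 m/s
Time to catch: t = d₀/v_rel = 460/21 = 21.9 s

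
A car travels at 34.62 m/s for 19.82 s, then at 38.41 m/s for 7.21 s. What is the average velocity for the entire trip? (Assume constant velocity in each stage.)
d₁ = v₁t₁ = 34.62 × 19.82 = 686.168 m
d₂ = v₂t₂ = 38.41 × 7.21 = 276.936 m
d_total = 963.1 m, t_total = 27.03 s
v_avg = d_total/t_total = 963.1/27.03 = 35.63 m/s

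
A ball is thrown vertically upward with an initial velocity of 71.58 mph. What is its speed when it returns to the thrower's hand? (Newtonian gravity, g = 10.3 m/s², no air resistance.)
By conservation of energy, the ball returns at the same speed = 71.58 mph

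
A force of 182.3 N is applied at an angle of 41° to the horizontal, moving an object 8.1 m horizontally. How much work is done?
W = Fd cosθ = 182.3×8.1×cos(41°) = 1114.4 J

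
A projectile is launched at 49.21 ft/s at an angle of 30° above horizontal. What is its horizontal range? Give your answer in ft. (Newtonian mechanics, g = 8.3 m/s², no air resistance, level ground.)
R = v₀² sin(2θ) / g (with unit conversion) = 77.01 ft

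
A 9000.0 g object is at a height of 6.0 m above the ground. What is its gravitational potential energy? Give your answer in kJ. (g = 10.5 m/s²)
PE = mgh = 9 kg × 10.5 m/s² × 6 m = 567 J = 0.567 kJ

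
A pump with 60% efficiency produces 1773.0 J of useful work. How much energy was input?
W_in = W_out/η = 1773.0/0.6 = 2955.0 J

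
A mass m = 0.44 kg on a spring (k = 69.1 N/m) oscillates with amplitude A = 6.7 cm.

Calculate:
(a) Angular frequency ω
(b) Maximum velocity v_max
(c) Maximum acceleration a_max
ω = √(k/m) = √(69.1/0.44) = 12.53 rad/s
v_max = ωA = 12.53×0.067 = 0.8396 m/s
a_max = ω²A = 12.53²×0.067 = 10.52 m/s²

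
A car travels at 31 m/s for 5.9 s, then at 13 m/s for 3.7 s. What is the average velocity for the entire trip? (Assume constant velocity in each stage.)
d₁ = v₁t₁ = 31 × 5.9 = 182.9 m
d₂ = v₂t₂ = 13 × 3.7 = 48.1 m
d_total = 231.0 m, t_total = 9.6 s
v_avg = d_total/t_total = 231.0/9.6 = 24.06 m/s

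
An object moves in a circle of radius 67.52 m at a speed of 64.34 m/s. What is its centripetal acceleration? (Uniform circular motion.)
a_c = v²/r = 64.34²/67.52 = 4139.64/67.52 = 61.31 m/s²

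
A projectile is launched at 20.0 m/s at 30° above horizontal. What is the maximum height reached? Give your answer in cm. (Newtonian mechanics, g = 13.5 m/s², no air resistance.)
H = v₀²sin²(θ)/(2g) (with unit conversion) = 370.4 cm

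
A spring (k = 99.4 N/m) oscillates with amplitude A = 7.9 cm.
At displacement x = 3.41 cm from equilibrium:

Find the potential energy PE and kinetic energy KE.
E_total = ½kA² = ½×99.4×(0.079)² = 0.3102 J
PE = ½kx² = ½×99.4×(0.0341)² = 0.05779 J
KE = E_total − PE = 0.2524 J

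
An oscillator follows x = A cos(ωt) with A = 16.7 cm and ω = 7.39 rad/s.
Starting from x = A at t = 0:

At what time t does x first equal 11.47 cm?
cos(ωt) = x/A = 11.47/16.7 = 0.6868
ωt = arccos(0.6868) = 0.8137 rad
t = 0.8137/7.39 = 0.1101 s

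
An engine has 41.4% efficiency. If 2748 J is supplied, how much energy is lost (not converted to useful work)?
W_out = η × W_in = 0.414×2748 = 1137.7 J
W_lost = W_in − W_out = 2748 − 1137.7 = 1610.3 J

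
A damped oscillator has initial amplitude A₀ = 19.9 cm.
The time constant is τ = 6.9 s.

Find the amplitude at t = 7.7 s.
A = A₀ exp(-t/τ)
A = A₀ exp(−t/τ) = 19.9×exp(−7.7/6.9) = 6.519 cm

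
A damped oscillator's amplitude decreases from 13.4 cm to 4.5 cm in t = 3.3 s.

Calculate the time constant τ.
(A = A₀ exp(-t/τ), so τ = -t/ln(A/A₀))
A/A₀ = 4.5/13.4 = 0.3358; ln(A/A₀) = -1.091
τ = −t/ln(A/A₀) = −3.3/-1.091 = 3.024 s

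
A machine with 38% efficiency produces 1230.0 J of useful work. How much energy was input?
W_in = W_out/η = 1230.0/0.38 = 3236.8 J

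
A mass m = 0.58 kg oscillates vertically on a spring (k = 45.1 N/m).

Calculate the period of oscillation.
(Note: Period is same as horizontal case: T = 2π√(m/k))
T = 2π√(m/k) = 2π√(0.58/45.1) = 0.7125 s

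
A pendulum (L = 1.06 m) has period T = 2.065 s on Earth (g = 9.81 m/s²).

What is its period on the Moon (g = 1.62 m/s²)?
T = 2π√(L/g), so T_moon/T_earth = √(g_earth/g_moon)
T_moon = 2π√(1.06/1.62) = 5.082 s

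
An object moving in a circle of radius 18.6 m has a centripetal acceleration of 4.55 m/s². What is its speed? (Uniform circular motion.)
v = √(a_c × r) = √(4.55 × 18.6) = 9.2 m/s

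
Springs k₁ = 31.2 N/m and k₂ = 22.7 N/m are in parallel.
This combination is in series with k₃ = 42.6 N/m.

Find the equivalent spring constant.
k₁₂ = k₁ + k₂ = 53.9 N/m (parallel)
1/k_eq = 1/k₁₂ + 1/k₃ → k_eq = 23.79 N/m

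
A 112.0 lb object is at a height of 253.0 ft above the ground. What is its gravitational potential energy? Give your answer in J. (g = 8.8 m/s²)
PE = mgh = 50.8 kg × 8.8 m/s² × 77.11 m = 3.447e+04 J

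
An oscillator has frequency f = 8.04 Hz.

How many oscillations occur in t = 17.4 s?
n = f×t = 8.04×17.4 = 139.9 oscillations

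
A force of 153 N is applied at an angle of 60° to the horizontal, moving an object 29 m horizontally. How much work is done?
W = Fd cosθ = 153×29×cos(60°) = 2218.5 J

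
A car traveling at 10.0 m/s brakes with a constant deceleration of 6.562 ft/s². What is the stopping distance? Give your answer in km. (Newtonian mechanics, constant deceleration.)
d = v₀² / (2a) (with unit conversion) = 0.025 km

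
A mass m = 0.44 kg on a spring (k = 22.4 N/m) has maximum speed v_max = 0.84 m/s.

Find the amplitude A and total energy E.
½mv²_max = ½kA² → A = v_max√(m/k) = 0.84×√(0.44/22.4) = 0.1177 m = 11.77 cm
E = ½mv²_max = ½×0.44×0.84² = 0.1552 J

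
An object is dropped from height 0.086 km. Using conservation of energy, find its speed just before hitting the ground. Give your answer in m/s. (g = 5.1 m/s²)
mgh = ½mv² → v = √(2gh) = √(2×5.1×86) = 29.62 m/s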